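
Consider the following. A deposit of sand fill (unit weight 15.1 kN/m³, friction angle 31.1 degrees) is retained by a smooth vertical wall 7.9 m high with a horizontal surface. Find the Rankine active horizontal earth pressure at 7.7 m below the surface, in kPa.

K_a = (1 − sin φ)/(1 + sin φ) = 0.3188.
σ_h = K_a γ z = 0.3188 × 15.1 × 7.7 = 37.07 kPa.

37.1 kPa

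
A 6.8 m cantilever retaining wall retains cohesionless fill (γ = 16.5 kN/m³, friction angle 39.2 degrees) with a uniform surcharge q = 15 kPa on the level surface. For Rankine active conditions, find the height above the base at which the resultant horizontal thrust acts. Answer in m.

K_a = 0.2255.
Triangular part P₁ = ½K_aγH² = 86.01 at H/3 = 2.267 m; rectangular part P₂ = K_a q H = 23.00 at H/2 = 3.400 m.
ȳ = (P₁·2.267 + P₂·3.400)/(P₁+P₂) = 2.506 m.

2.51 m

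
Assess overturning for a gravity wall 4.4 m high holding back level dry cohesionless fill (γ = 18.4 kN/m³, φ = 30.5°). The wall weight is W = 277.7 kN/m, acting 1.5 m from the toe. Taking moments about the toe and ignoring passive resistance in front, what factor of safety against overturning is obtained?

K_a = tan²(45° − 30.5°/2) = 0.3267.
P_a = ½K_aγH² = 0.5×0.3267×18.4×4.4² = 58.18 kN/m, acting at H/3 = 1.467 m above the base.
Overturning moment M_o = P_a × H/3 = 58.18 × 1.467 = 85.34.
Resisting moment M_r = W × 1.5 = 277.7 × 1.5 = 416.5.
FS_overturning = M_r/M_o = 416.5/85.34 = 4.881.

4.88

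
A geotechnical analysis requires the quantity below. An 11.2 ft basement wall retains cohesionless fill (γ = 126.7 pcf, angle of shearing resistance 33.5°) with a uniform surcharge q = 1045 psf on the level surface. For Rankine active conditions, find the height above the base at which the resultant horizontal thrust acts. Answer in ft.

K_a = 0.2887.
Triangular part P₁ = ½K_aγH² = 2294 at H/3 = 3.733 ft; rectangular part P₂ = K_a q H = 3379 at H/2 = 5.600 ft.
ȳ = (P₁·3.733 + P₂·5.600)/(P₁+P₂) = 4.845 ft.

4.85 ft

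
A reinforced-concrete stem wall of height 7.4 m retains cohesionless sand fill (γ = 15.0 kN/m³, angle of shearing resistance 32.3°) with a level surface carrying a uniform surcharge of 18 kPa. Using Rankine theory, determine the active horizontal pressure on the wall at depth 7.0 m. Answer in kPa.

37.3 kPa

K_a = (1 − sin φ)/(1 + sin φ) = 0.3035.
σ_v = γz + q = 15.0 × 7.0 + 18 = 123.0 kPa.
σ_h = K_a σ_v = 0.3035 × 123.0 = 37.33 kPa.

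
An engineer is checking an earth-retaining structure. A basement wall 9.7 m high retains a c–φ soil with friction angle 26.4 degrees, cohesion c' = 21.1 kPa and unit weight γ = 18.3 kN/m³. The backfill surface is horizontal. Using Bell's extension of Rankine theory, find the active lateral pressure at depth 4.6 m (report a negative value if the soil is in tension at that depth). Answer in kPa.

6.20 kPa

K_a = (1 − sin φ)/(1 + sin φ) = 0.3844.
σ_a = K_a γ z − 2c√K_a = 0.3844×18.3×4.6 − 2×21.1×0.6200 = 6.196 kPa.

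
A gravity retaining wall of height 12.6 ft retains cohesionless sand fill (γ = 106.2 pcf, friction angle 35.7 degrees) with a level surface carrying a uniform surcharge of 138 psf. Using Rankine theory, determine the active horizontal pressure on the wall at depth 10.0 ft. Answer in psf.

K_a = (1 − sin φ)/(1 + sin φ) = 0.2630.
σ_v = γz + q = 106.2 × 10.0 + 138 = 1200 psf.
σ_h = K_a σ_v = 0.2630 × 1200 = 315.6 psf.

316 psf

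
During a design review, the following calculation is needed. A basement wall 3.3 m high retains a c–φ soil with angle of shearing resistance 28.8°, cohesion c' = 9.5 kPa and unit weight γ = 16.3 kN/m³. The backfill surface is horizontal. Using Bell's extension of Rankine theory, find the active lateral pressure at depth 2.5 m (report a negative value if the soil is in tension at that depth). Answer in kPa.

K_a = (1 − sin φ)/(1 + sin φ) = 0.3498.
σ_a = K_a γ z − 2c√K_a = 0.3498×16.3×2.5 − 2×9.5×0.5914 = 3.016 kPa.

3.02 kPa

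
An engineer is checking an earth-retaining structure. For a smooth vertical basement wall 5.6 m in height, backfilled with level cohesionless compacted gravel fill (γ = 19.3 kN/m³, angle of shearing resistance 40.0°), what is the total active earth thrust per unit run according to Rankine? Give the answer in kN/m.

65.8 kN/m

K_a = tan²(45° − φ/2) = 0.2174.
P_a = ½ K_a γ H² = 0.5 × 0.2174 × 19.3 × 5.6² = 65.80 kN/m.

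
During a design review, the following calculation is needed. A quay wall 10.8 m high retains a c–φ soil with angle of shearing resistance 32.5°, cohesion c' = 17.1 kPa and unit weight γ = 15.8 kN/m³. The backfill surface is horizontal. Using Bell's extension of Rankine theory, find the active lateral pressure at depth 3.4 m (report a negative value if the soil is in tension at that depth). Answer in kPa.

-2.59 kPa

K_a = (1 − sin φ)/(1 + sin φ) = 0.3010.
σ_a = K_a γ z − 2c√K_a = 0.3010×15.8×3.4 − 2×17.1×0.5486 = -2.594 kPa.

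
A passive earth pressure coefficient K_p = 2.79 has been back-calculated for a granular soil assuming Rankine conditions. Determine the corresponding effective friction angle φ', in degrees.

K_p = (1+sin φ)/(1−sin φ) ⇒ sin φ = (K_p − 1)/(K_p + 1) = 0.4723.
φ = arcsin(0.4723) = 28.18°.

28.2°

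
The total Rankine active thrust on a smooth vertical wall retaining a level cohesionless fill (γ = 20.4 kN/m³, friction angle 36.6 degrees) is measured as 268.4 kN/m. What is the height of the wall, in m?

K_a = 0.2530. P_a = ½ K_a γ H² ⇒ H = √(2P_a/(K_a γ)).
H = √(2×268.4/(0.2530×20.4)) = 10.20 m.

10.2 m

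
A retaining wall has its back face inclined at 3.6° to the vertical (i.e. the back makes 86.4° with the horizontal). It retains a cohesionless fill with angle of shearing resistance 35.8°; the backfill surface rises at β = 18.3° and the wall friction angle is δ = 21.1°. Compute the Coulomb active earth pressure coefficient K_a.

K_a = sin²(α+φ) / [sin²α · sin(α−δ) · (1 + √{sin(φ+δ)sin(φ−β) / (sin(α−δ)sin(α+β))})²].
With α = 86.4°, φ = 35.8°, δ = 21.1°, β = 18.3°: K_a = 0.3356.

0.336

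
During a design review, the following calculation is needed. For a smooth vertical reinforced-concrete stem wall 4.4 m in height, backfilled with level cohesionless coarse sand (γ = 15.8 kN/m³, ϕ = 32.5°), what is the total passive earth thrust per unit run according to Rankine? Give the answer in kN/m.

508 kN/m

K_p = tan²(45° + φ/2) = 3.322.
P_p = ½ K_p γ H² = 0.5 × 3.322 × 15.8 × 4.4² = 508.1 kN/m.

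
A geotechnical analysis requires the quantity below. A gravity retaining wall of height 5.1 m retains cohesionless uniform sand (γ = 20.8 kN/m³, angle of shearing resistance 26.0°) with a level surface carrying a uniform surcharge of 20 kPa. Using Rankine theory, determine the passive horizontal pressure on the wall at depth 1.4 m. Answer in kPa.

K_p = (1 + sin φ)/(1 − sin φ) = 2.561.
σ_v = γz + q = 20.8 × 1.4 + 20 = 49.12 kPa.
σ_h = K_p σ_v = 2.561 × 49.12 = 125.8 kPa.

126 kPa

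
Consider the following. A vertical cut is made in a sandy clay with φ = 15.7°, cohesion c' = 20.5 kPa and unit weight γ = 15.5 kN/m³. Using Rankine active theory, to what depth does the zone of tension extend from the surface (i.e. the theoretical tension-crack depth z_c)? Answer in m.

3.49 m

K_a = tan²(45° − 15.7°/2) = 0.5741; √K_a = 0.7577.
The active pressure is zero where K_a γ z = 2c√K_a, so z_c = 2c/(γ√K_a) = 2×20.5/(15.5×0.7577) = 3.491 m.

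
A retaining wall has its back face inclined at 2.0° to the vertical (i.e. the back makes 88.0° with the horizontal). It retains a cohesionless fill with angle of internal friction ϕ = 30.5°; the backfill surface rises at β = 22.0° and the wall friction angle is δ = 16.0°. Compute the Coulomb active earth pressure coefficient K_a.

K_a = sin²(α+φ) / [sin²α · sin(α−δ) · (1 + √{sin(φ+δ)sin(φ−β) / (sin(α−δ)sin(α+β))})²].
With α = 88.0°, φ = 30.5°, δ = 16.0°, β = 22.0°: K_a = 0.4485.

0.449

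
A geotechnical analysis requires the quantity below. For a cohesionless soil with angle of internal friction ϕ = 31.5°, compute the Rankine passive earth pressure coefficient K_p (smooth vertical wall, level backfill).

K_p = (1 + sin φ)/(1 − sin φ) = tan²(45° + 31.5°/2) = 3.188.

3.19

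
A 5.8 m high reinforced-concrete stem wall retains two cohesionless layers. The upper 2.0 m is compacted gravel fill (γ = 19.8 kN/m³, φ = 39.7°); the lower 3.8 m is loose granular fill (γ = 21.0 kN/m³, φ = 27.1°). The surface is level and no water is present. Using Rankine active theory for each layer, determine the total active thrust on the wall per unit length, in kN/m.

122 kN/m

K_a1 = tan²(45°−39.7°/2) = 0.2204; K_a2 = tan²(45°−27.1°/2) = 0.3741.
Layer 1: σ at base = K_a1 γ₁ h₁ = 8.729 kPa; P₁ = ½×8.729×2.0 = 8.729.
Layer 2: σ_v at top = γ₁h₁ = 39.60; σ_h top = K_a2×39.60 = 14.81; σ_h base = K_a2×(39.60+21.0×3.8) = 44.66.
P₂ = ½(14.81+44.66)×3.8 = 113.0. Total P_a = 8.729+113.0 = 121.7 kN/m.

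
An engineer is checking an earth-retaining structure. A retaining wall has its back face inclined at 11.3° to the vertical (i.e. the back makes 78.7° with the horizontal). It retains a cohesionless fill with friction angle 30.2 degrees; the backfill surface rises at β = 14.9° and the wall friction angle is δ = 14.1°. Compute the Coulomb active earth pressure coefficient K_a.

0.489

K_a = sin²(α+φ) / [sin²α · sin(α−δ) · (1 + √{sin(φ+δ)sin(φ−β) / (sin(α−δ)sin(α+β))})²].
With α = 78.7°, φ = 30.2°, δ = 14.1°, β = 14.9°: K_a = 0.4887.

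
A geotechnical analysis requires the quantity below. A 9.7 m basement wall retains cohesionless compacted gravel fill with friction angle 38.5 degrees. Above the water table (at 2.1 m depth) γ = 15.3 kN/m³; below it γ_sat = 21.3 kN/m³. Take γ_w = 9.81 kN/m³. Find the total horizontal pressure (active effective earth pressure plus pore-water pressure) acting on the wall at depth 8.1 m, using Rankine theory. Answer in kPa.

82.4 kPa

K_a = (1 − sin φ)/(1 + sin φ) = 0.2327.
γ' = 21.3 − 9.81 = 11.49 kN/m³.
Effective vertical stress at 8.1 m: σ'_v = 15.3×2.1 + 11.49×6.00 = 101.1 kPa.
σ'_h = K_a σ'_v = 0.2327 × 101.1 = 23.51 kPa; u = γ_w × 6.00 = 58.86 kPa.
Total σ_h = 23.51 + 58.86 = 82.37 kPa.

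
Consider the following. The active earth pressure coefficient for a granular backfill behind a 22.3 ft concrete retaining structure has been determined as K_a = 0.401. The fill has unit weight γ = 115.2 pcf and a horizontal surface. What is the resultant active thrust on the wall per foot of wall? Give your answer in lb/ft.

11500 lb/ft

P = ½ K_a γ H² = 0.5 × 0.401 × 115.2 × 22.3² = 11490 lb/ft.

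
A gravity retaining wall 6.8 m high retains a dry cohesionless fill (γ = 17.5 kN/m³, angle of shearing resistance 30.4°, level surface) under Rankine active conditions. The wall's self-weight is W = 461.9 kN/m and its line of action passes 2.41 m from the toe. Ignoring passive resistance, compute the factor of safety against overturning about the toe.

3.70

K_a = tan²(45° − 30.4°/2) = 0.3280.
P_a = ½K_aγH² = 0.5×0.3280×17.5×6.8² = 132.7 kN/m, acting at H/3 = 2.267 m above the base.
Overturning moment M_o = P_a × H/3 = 132.7 × 2.267 = 300.8.
Resisting moment M_r = W × 2.41 = 461.9 × 2.41 = 1113.
FS_overturning = M_r/M_o = 1113/300.8 = 3.701.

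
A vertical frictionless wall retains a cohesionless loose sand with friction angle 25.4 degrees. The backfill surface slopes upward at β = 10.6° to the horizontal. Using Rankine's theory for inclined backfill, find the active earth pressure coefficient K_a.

K_a = cos β · (cos β − √(cos²β − cos²φ)) / (cos β + √(cos²β − cos²φ)).
cos β = 0.9829, cos φ = 0.9033, √(cos²β − cos²φ) = 0.3875.
K_a = 0.9829 × (0.9829 − 0.3875)/(0.9829 + 0.3875) = 0.4271.

0.427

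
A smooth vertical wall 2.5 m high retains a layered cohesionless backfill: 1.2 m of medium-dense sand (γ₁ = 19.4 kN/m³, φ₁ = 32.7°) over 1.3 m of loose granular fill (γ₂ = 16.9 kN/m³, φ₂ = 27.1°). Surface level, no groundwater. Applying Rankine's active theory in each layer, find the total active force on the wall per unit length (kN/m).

K_a1 = tan²(45°−32.7°/2) = 0.2985; K_a2 = tan²(45°−27.1°/2) = 0.3741.
Layer 1: σ at base = K_a1 γ₁ h₁ = 6.949 kPa; P₁ = ½×6.949×1.2 = 4.169.
Layer 2: σ_v at top = γ₁h₁ = 23.28; σ_h top = K_a2×23.28 = 8.708; σ_h base = K_a2×(23.28+16.9×1.3) = 16.93.
P₂ = ½(8.708+16.93)×1.3 = 16.66. Total P_a = 4.169+16.66 = 20.83 kN/m.

20.8 kN/m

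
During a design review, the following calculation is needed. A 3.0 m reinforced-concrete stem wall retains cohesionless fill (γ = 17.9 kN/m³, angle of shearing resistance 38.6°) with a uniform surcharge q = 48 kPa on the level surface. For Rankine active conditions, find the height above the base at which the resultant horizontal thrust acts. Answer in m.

K_a = 0.2316.
Triangular part P₁ = ½K_aγH² = 18.66 at H/3 = 1.000 m; rectangular part P₂ = K_a q H = 33.35 at H/2 = 1.500 m.
ȳ = (P₁·1.000 + P₂·1.500)/(P₁+P₂) = 1.321 m.

1.32 m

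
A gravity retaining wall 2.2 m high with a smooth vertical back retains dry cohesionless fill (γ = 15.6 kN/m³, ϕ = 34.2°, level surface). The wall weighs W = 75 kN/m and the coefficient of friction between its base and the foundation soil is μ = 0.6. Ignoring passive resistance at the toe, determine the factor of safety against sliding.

K_a = tan²(45° − 34.2°/2) = 0.2803.
P_a = ½K_aγH² = 0.5×0.2803×15.6×2.2² = 10.58 kN/m, acting at H/3 = 0.7333 m above the base.
FS_sliding = μW / P_a = 0.6×75 / 10.58 = 4.252.

4.25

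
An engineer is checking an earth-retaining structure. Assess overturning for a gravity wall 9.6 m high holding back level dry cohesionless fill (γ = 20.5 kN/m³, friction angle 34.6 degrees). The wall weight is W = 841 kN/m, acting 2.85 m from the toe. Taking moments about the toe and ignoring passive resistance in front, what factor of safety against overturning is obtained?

2.88

K_a = tan²(45° − 34.6°/2) = 0.2756.
P_a = ½K_aγH² = 0.5×0.2756×20.5×9.6² = 260.4 kN/m, acting at H/3 = 3.200 m above the base.
Overturning moment M_o = P_a × H/3 = 260.4 × 3.200 = 833.2.
Resisting moment M_r = W × 2.85 = 841 × 2.85 = 2397.
FS_overturning = M_r/M_o = 2397/833.2 = 2.877.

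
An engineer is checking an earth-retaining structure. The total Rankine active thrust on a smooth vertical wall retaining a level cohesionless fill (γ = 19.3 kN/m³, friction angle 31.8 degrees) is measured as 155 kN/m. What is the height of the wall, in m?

7.20 m

K_a = 0.3098. P_a = ½ K_a γ H² ⇒ H = √(2P_a/(K_a γ)).
H = √(2×155/(0.3098×19.3)) = 7.201 m.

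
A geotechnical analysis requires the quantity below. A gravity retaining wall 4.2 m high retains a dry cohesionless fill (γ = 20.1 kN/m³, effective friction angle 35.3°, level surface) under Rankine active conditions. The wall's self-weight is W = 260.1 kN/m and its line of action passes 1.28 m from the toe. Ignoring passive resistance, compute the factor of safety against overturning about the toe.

5.01

K_a = tan²(45° − 35.3°/2) = 0.2675.
P_a = ½K_aγH² = 0.5×0.2675×20.1×4.2² = 47.43 kN/m, acting at H/3 = 1.400 m above the base.
Overturning moment M_o = P_a × H/3 = 47.43 × 1.400 = 66.40.
Resisting moment M_r = W × 1.28 = 260.1 × 1.28 = 332.9.
FS_overturning = M_r/M_o = 332.9/66.40 = 5.014.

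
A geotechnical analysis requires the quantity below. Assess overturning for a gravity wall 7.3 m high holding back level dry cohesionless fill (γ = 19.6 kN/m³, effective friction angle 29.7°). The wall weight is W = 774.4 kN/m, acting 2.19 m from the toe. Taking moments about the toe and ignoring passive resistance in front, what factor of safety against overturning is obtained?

3.96

K_a = tan²(45° − 29.7°/2) = 0.3374.
P_a = ½K_aγH² = 0.5×0.3374×19.6×7.3² = 176.2 kN/m, acting at H/3 = 2.433 m above the base.
Overturning moment M_o = P_a × H/3 = 176.2 × 2.433 = 428.7.
Resisting moment M_r = W × 2.19 = 774.4 × 2.19 = 1696.
FS_overturning = M_r/M_o = 1696/428.7 = 3.956.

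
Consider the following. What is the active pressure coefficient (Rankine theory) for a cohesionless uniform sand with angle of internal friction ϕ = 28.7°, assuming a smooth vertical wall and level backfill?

0.351

K_a = tan²(45° − φ/2) = tan²(30.65°) = 0.3511.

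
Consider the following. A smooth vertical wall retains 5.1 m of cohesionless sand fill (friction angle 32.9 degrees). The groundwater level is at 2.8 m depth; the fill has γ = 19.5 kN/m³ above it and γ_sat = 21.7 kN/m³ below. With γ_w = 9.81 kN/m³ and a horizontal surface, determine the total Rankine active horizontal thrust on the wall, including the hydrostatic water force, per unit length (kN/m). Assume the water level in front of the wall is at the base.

95.1 kN/m

K_a = tan²(45° − φ/2) = 0.2960.
γ' = 21.7 − 9.81 = 11.89 kN/m³. Depth below WT = 2.3 m.
σ'_h at WT = K_a γ d_w = 16.16 kPa; at base = 16.16 + K_a γ' × 2.3 = 24.26 kPa.
P₁ (0–2.8 m) = ½×16.16×2.8 = 22.63. P₂ (2.8–5.1 m) = ½(16.16+24.26)×2.3 = 46.49.
P_w = ½ γ_w h₂² = 0.5×9.81×2.3² = 25.95. Total = 22.63+46.49+25.95 = 95.06 kN/m.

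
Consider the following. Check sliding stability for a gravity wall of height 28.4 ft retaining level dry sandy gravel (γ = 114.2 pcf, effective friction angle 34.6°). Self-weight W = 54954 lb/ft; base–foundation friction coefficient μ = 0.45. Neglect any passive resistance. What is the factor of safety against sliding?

K_a = tan²(45° − 34.6°/2) = 0.2756.
P_a = ½K_aγH² = 0.5×0.2756×114.2×28.4² = 12690 lb/ft, acting at H/3 = 9.467 ft above the base.
FS_sliding = μW / P_a = 0.45×54954 / 12690 = 1.948.

1.95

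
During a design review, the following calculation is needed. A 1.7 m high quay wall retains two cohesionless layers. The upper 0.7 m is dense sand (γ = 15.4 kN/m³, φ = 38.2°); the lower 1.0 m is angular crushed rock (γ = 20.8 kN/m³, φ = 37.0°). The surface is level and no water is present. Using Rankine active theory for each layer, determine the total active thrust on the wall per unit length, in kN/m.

6.15 kN/m

K_a1 = tan²(45°−38.2°/2) = 0.2358; K_a2 = tan²(45°−37.0°/2) = 0.2486.
Layer 1: σ at base = K_a1 γ₁ h₁ = 2.542 kPa; P₁ = ½×2.542×0.7 = 0.8896.
Layer 2: σ_v at top = γ₁h₁ = 10.78; σ_h top = K_a2×10.78 = 2.680; σ_h base = K_a2×(10.78+20.8×1.0) = 7.850.
P₂ = ½(2.680+7.850)×1.0 = 5.265. Total P_a = 0.8896+5.265 = 6.155 kN/m.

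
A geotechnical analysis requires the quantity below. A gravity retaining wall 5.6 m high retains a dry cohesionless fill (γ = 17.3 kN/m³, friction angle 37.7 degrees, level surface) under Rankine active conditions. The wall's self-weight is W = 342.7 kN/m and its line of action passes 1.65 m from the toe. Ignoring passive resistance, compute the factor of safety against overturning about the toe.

K_a = tan²(45° − 37.7°/2) = 0.2411.
P_a = ½K_aγH² = 0.5×0.2411×17.3×5.6² = 65.39 kN/m, acting at H/3 = 1.867 m above the base.
Overturning moment M_o = P_a × H/3 = 65.39 × 1.867 = 122.1.
Resisting moment M_r = W × 1.65 = 342.7 × 1.65 = 565.5.
FS_overturning = M_r/M_o = 565.5/122.1 = 4.633.

4.63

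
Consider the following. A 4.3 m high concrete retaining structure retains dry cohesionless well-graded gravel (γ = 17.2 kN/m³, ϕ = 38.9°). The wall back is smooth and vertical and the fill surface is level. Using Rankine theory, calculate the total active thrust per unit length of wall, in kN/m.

K_a = tan²(45° − φ/2) = 0.2285.
P_a = ½ K_a γ H² = 0.5 × 0.2285 × 17.2 × 4.3² = 36.34 kN/m.

36.3 kN/m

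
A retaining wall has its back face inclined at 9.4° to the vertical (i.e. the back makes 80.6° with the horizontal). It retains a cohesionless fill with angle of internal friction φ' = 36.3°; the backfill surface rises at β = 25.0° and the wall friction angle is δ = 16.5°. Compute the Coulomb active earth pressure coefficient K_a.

0.448

K_a = sin²(α+φ) / [sin²α · sin(α−δ) · (1 + √{sin(φ+δ)sin(φ−β) / (sin(α−δ)sin(α+β))})²].
With α = 80.6°, φ = 36.3°, δ = 16.5°, β = 25.0°: K_a = 0.4477.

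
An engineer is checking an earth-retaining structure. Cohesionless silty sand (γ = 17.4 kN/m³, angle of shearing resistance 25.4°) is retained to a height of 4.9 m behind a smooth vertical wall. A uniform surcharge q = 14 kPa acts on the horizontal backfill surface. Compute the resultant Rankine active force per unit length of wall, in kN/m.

K_a = tan²(45° − φ/2) = 0.3996.
Soil triangle: ½ K_a γ H² = 0.5×0.3996×17.4×4.9² = 83.48 kN/m.
Surcharge rectangle: K_a q H = 0.3996×14×4.9 = 27.42 kN/m.
Total = 83.48 + 27.42 = 110.9 kN/m.

111 kN/m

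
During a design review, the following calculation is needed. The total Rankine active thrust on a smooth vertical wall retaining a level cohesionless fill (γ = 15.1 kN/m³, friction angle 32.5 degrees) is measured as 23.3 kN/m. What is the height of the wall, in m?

K_a = 0.3010. P_a = ½ K_a γ H² ⇒ H = √(2P_a/(K_a γ)).
H = √(2×23.3/(0.3010×15.1)) = 3.202 m.

3.20 m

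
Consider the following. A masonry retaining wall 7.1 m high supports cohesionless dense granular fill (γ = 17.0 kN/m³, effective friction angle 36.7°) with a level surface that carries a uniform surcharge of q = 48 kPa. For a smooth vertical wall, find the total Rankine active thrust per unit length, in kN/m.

194 kN/m

K_a = tan²(45° − φ/2) = 0.2519.
Soil triangle: ½ K_a γ H² = 0.5×0.2519×17.0×7.1² = 107.9 kN/m.
Surcharge rectangle: K_a q H = 0.2519×48×7.1 = 85.83 kN/m.
Total = 107.9 + 85.83 = 193.8 kN/m.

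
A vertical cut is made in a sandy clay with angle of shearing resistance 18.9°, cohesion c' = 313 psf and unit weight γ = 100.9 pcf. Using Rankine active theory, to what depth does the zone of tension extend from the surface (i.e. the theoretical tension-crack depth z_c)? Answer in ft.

K_a = tan²(45° − 18.9°/2) = 0.5107; √K_a = 0.7146.
The active pressure is zero where K_a γ z = 2c√K_a, so z_c = 2c/(γ√K_a) = 2×313/(100.9×0.7146) = 8.682 ft.

8.68 ft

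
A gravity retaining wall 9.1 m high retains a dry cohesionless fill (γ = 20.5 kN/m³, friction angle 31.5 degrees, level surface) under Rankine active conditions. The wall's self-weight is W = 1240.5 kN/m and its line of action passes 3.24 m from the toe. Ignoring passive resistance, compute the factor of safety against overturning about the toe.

K_a = tan²(45° − 31.5°/2) = 0.3136.
P_a = ½K_aγH² = 0.5×0.3136×20.5×9.1² = 266.2 kN/m, acting at H/3 = 3.033 m above the base.
Overturning moment M_o = P_a × H/3 = 266.2 × 3.033 = 807.5.
Resisting moment M_r = W × 3.24 = 1240.5 × 3.24 = 4019.
FS_overturning = M_r/M_o = 4019/807.5 = 4.977.

4.98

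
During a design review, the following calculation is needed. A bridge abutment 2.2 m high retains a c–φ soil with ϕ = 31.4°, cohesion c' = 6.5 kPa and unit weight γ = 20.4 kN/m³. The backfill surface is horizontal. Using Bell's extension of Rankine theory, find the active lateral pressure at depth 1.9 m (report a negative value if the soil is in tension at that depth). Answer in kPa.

K_a = (1 − sin φ)/(1 + sin φ) = 0.3149.
σ_a = K_a γ z − 2c√K_a = 0.3149×20.4×1.9 − 2×6.5×0.5612 = 4.911 kPa.

4.91 kPa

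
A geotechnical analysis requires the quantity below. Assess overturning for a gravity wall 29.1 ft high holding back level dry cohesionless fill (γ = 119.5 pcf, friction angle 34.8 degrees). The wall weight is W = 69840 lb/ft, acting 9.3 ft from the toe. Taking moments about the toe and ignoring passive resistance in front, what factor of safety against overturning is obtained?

K_a = tan²(45° − 34.8°/2) = 0.2733.
P_a = ½K_aγH² = 0.5×0.2733×119.5×29.1² = 13830 lb/ft, acting at H/3 = 9.700 ft above the base.
Overturning moment M_o = P_a × H/3 = 13830 × 9.700 = 134100.
Resisting moment M_r = W × 9.3 = 69840 × 9.3 = 649500.
FS_overturning = M_r/M_o = 649500/134100 = 4.842.

4.84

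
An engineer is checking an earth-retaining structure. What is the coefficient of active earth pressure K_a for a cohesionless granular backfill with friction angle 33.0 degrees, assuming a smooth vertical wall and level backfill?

0.295

K_a = (1 − sin φ)/(1 + sin φ) = (1 − sin 33.0°)/(1 + sin 33.0°) = 0.2948.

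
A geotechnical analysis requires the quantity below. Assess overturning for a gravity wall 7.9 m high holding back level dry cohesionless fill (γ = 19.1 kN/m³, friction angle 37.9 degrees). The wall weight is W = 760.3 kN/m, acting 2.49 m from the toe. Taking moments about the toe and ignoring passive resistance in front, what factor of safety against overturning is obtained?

K_a = tan²(45° − 37.9°/2) = 0.2389.
P_a = ½K_aγH² = 0.5×0.2389×19.1×7.9² = 142.4 kN/m, acting at H/3 = 2.633 m above the base.
Overturning moment M_o = P_a × H/3 = 142.4 × 2.633 = 375.0.
Resisting moment M_r = W × 2.49 = 760.3 × 2.49 = 1893.
FS_overturning = M_r/M_o = 1893/375.0 = 5.048.

5.05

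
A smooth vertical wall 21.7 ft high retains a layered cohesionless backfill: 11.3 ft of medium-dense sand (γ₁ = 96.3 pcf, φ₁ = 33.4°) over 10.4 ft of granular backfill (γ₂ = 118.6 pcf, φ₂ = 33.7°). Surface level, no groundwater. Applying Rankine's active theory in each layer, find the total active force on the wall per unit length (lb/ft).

6860 lb/ft

K_a1 = tan²(45°−33.4°/2) = 0.2899; K_a2 = tan²(45°−33.7°/2) = 0.2863.
Layer 1: σ at base = K_a1 γ₁ h₁ = 315.5 psf; P₁ = ½×315.5×11.3 = 1783.
Layer 2: σ_v at top = γ₁h₁ = 1088; σ_h top = K_a2×1088 = 311.6; σ_h base = K_a2×(1088+118.6×10.4) = 664.7.
P₂ = ½(311.6+664.7)×10.4 = 5076. Total P_a = 1783+5076 = 6859 lb/ft.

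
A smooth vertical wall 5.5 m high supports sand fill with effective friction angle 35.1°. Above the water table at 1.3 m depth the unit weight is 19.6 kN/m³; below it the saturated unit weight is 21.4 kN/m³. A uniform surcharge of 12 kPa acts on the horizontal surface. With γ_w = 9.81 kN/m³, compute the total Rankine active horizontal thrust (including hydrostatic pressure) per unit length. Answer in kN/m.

K_a = tan²(45° − φ/2) = 0.2698.
γ' = 21.4 − 9.81 = 11.59 kN/m³. h₂ = H − d_w = 4.2 m.
σ'_h: at surface K_a·q = 3.238; at WT K_a(q+γd_w) = 10.11; at base K_a(q+γd_w+γ'h₂) = 23.25 kPa.
P₁ = ½(3.238+10.11)×1.3 = 8.678; P₂ = ½(10.11+23.25)×4.2 = 70.06; P_w = ½γ_w h₂² = 86.52.
Total = 8.678+70.06+86.52 = 165.3 kN/m.

165 kN/m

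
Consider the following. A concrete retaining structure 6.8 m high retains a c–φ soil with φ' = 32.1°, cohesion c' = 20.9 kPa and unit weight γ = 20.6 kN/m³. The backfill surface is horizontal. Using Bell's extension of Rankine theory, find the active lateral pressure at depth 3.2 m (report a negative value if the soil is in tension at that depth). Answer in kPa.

K_a = (1 − sin φ)/(1 + sin φ) = 0.3060.
σ_a = K_a γ z − 2c√K_a = 0.3060×20.6×3.2 − 2×20.9×0.5532 = -2.951 kPa.

-2.95 kPa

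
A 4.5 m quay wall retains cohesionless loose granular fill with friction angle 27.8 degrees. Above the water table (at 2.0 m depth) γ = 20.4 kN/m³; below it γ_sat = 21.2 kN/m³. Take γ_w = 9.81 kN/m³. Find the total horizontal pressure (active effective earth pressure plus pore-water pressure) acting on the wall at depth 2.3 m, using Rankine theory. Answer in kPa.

19.0 kPa

K_a = (1 − sin φ)/(1 + sin φ) = 0.3639.
γ' = 21.2 − 9.81 = 11.39 kN/m³.
Effective vertical stress at 2.3 m: σ'_v = 20.4×2.0 + 11.39×0.300 = 44.22 kPa.
σ'_h = K_a σ'_v = 0.3639 × 44.22 = 16.09 kPa; u = γ_w × 0.300 = 2.943 kPa.
Total σ_h = 16.09 + 2.943 = 19.03 kPa.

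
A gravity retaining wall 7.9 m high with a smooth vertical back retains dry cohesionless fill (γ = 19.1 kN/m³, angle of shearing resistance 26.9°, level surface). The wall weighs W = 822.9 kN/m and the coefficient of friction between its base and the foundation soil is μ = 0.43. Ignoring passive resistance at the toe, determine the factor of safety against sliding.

K_a = tan²(45° − 26.9°/2) = 0.3770.
P_a = ½K_aγH² = 0.5×0.3770×19.1×7.9² = 224.7 kN/m, acting at H/3 = 2.633 m above the base.
FS_sliding = μW / P_a = 0.43×822.9 / 224.7 = 1.575.

1.57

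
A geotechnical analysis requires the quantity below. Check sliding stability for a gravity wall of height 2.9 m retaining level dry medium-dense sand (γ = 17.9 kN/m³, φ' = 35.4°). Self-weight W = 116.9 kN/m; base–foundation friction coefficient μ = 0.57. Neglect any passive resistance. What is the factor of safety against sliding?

3.32

K_a = tan²(45° − 35.4°/2) = 0.2664.
P_a = ½K_aγH² = 0.5×0.2664×17.9×2.9² = 20.05 kN/m, acting at H/3 = 0.9667 m above the base.
FS_sliding = μW / P_a = 0.57×116.9 / 20.05 = 3.323.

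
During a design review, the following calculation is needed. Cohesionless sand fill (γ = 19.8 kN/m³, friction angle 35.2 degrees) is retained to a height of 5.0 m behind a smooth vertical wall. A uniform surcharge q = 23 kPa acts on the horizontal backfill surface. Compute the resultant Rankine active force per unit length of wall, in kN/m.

97.4 kN/m

K_a = tan²(45° − φ/2) = 0.2687.
Soil triangle: ½ K_a γ H² = 0.5×0.2687×19.8×5.0² = 66.50 kN/m.
Surcharge rectangle: K_a q H = 0.2687×23×5.0 = 30.90 kN/m.
Total = 66.50 + 30.90 = 97.40 kN/m.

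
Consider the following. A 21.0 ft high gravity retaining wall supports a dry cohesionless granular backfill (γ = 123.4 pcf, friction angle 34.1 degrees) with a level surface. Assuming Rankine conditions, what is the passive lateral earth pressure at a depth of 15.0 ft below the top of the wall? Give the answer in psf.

K_p = (1 + sin φ)/(1 − sin φ) = 3.552.
σ_h = K_p γ z = 3.552 × 123.4 × 15.0 = 6575 psf.

6570 psf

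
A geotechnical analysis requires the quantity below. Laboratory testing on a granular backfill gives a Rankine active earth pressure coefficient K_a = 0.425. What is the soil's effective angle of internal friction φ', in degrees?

23.8°

K_a = tan²(45° − φ/2) ⇒ 45° − φ/2 = arctan(√0.425) = 33.10°.
φ = 2(45° − 33.10°) = 23.80°.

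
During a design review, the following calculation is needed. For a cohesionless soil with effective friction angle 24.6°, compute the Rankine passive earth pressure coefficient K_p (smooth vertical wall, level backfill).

2.43

K_p = (1 + sin φ)/(1 − sin φ) = tan²(45° + 24.6°/2) = 2.426.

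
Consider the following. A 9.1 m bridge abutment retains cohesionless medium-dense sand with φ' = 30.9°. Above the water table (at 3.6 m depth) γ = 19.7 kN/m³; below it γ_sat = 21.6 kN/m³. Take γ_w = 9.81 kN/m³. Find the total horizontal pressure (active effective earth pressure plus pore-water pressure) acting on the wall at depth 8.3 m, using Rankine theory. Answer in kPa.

K_a = (1 − sin φ)/(1 + sin φ) = 0.3214.
γ' = 21.6 − 9.81 = 11.79 kN/m³.
Effective vertical stress at 8.3 m: σ'_v = 19.7×3.6 + 11.79×4.70 = 126.3 kPa.
σ'_h = K_a σ'_v = 0.3214 × 126.3 = 40.60 kPa; u = γ_w × 4.70 = 46.11 kPa.
Total σ_h = 40.60 + 46.11 = 86.71 kPa.

86.7 kPa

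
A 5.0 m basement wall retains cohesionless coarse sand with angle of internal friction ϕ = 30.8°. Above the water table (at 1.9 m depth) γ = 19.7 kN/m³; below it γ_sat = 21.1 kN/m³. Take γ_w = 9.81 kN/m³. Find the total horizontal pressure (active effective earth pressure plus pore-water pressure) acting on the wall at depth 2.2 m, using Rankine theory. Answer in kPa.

16.1 kPa

K_a = (1 − sin φ)/(1 + sin φ) = 0.3227.
γ' = 21.1 − 9.81 = 11.29 kN/m³.
Effective vertical stress at 2.2 m: σ'_v = 19.7×1.9 + 11.29×0.300 = 40.82 kPa.
σ'_h = K_a σ'_v = 0.3227 × 40.82 = 13.17 kPa; u = γ_w × 0.300 = 2.943 kPa.
Total σ_h = 13.17 + 2.943 = 16.12 kPa.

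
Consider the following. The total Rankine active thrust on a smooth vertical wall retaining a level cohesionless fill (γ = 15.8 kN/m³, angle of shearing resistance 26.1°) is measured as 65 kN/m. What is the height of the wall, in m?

4.60 m

K_a = 0.3889. P_a = ½ K_a γ H² ⇒ H = √(2P_a/(K_a γ)).
H = √(2×65/(0.3889×15.8)) = 4.599 m.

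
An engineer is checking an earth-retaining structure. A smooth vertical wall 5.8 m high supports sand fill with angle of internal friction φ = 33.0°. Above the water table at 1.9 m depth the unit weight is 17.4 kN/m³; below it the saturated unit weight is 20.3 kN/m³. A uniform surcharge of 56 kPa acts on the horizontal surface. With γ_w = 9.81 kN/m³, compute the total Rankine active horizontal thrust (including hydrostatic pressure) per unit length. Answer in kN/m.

241 kN/m

K_a = tan²(45° − φ/2) = 0.2948.
γ' = 20.3 − 9.81 = 10.49 kN/m³. h₂ = H − d_w = 3.9 m.
σ'_h: at surface K_a·q = 16.51; at WT K_a(q+γd_w) = 26.25; at base K_a(q+γd_w+γ'h₂) = 38.32 kPa.
P₁ = ½(16.51+26.25)×1.9 = 40.63; P₂ = ½(26.25+38.32)×3.9 = 125.9; P_w = ½γ_w h₂² = 74.61.
Total = 40.63+125.9+74.61 = 241.1 kN/m.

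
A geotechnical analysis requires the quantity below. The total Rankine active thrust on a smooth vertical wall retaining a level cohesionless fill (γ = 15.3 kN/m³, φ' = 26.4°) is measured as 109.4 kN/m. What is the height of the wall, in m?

K_a = 0.3844. P_a = ½ K_a γ H² ⇒ H = √(2P_a/(K_a γ)).
H = √(2×109.4/(0.3844×15.3)) = 6.099 m.

6.10 m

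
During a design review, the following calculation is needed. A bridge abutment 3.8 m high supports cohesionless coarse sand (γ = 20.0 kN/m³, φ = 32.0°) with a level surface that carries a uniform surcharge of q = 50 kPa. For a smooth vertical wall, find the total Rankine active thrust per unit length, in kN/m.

103 kN/m

K_a = tan²(45° − φ/2) = 0.3073.
Soil triangle: ½ K_a γ H² = 0.5×0.3073×20.0×3.8² = 44.37 kN/m.
Surcharge rectangle: K_a q H = 0.3073×50×3.8 = 58.38 kN/m.
Total = 44.37 + 58.38 = 102.7 kN/m.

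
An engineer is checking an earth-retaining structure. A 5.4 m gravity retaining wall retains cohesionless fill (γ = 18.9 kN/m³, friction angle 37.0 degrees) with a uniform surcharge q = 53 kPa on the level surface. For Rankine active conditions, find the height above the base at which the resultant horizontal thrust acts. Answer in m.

2.26 m

K_a = 0.2486.
Triangular part P₁ = ½K_aγH² = 68.50 at H/3 = 1.800 m; rectangular part P₂ = K_a q H = 71.14 at H/2 = 2.700 m.
ȳ = (P₁·1.800 + P₂·2.700)/(P₁+P₂) = 2.259 m.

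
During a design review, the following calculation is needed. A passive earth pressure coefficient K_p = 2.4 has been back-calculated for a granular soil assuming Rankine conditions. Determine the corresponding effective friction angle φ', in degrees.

24.3°

K_p = (1+sin φ)/(1−sin φ) ⇒ sin φ = (K_p − 1)/(K_p + 1) = 0.4118.
φ = arcsin(0.4118) = 24.32°.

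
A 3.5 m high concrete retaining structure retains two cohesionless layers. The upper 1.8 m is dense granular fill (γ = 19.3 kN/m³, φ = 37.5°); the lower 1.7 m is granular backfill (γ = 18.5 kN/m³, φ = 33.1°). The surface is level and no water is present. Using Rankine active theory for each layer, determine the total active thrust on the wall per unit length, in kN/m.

32.8 kN/m

K_a1 = tan²(45°−37.5°/2) = 0.2432; K_a2 = tan²(45°−33.1°/2) = 0.2936.
Layer 1: σ at base = K_a1 γ₁ h₁ = 8.449 kPa; P₁ = ½×8.449×1.8 = 7.604.
Layer 2: σ_v at top = γ₁h₁ = 34.74; σ_h top = K_a2×34.74 = 10.20; σ_h base = K_a2×(34.74+18.5×1.7) = 19.43.
P₂ = ½(10.20+19.43)×1.7 = 25.19. Total P_a = 7.604+25.19 = 32.79 kN/m.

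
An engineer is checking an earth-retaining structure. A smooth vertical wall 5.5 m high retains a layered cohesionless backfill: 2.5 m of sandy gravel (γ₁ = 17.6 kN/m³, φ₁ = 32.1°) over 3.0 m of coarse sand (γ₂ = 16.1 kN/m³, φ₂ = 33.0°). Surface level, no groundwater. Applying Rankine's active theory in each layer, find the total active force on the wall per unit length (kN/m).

77.1 kN/m

K_a1 = tan²(45°−32.1°/2) = 0.3060; K_a2 = tan²(45°−33.0°/2) = 0.2948.
Layer 1: σ at base = K_a1 γ₁ h₁ = 13.46 kPa; P₁ = ½×13.46×2.5 = 16.83.
Layer 2: σ_v at top = γ₁h₁ = 44.00; σ_h top = K_a2×44.00 = 12.97; σ_h base = K_a2×(44.00+16.1×3.0) = 27.21.
P₂ = ½(12.97+27.21)×3.0 = 60.27. Total P_a = 16.83+60.27 = 77.10 kN/m.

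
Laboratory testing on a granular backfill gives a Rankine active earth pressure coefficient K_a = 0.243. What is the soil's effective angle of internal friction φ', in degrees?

37.5°

K_a = tan²(45° − φ/2) ⇒ 45° − φ/2 = arctan(√0.243) = 26.24°.
φ = 2(45° − 26.24°) = 37.52°.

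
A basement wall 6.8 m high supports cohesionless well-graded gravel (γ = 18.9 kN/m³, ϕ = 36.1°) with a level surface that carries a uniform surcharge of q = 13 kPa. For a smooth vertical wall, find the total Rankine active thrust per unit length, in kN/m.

K_a = tan²(45° − φ/2) = 0.2585.
Soil triangle: ½ K_a γ H² = 0.5×0.2585×18.9×6.8² = 113.0 kN/m.
Surcharge rectangle: K_a q H = 0.2585×13×6.8 = 22.85 kN/m.
Total = 113.0 + 22.85 = 135.8 kN/m.

136 kN/m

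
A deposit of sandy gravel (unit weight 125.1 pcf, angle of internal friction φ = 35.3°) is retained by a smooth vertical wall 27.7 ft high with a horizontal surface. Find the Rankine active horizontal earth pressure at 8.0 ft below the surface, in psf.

268 psf

K_a = (1 − sin φ)/(1 + sin φ) = 0.2675.
σ_h = K_a γ z = 0.2675 × 125.1 × 8.0 = 267.8 psf.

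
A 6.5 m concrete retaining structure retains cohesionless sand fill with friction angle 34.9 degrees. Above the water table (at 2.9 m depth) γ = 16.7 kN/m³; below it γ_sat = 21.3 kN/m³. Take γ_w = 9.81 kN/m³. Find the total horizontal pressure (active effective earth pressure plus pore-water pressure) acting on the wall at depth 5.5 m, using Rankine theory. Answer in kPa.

K_a = (1 − sin φ)/(1 + sin φ) = 0.2721.
γ' = 21.3 − 9.81 = 11.49 kN/m³.
Effective vertical stress at 5.5 m: σ'_v = 16.7×2.9 + 11.49×2.60 = 78.30 kPa.
σ'_h = K_a σ'_v = 0.2721 × 78.30 = 21.31 kPa; u = γ_w × 2.60 = 25.51 kPa.
Total σ_h = 21.31 + 25.51 = 46.82 kPa.

46.8 kPa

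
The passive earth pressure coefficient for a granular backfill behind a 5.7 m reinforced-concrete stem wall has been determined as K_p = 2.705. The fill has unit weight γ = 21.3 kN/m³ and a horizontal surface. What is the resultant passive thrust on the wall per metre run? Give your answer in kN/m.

936 kN/m

P = ½ K_p γ H² = 0.5 × 2.705 × 21.3 × 5.7² = 936.0 kN/m.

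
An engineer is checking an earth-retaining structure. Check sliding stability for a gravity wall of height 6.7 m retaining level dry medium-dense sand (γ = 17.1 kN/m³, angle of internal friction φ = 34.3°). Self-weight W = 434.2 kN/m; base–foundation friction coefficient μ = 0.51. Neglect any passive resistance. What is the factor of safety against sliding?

2.07

K_a = tan²(45° − 34.3°/2) = 0.2792.
P_a = ½K_aγH² = 0.5×0.2792×17.1×6.7² = 107.1 kN/m, acting at H/3 = 2.233 m above the base.
FS_sliding = μW / P_a = 0.51×434.2 / 107.1 = 2.067.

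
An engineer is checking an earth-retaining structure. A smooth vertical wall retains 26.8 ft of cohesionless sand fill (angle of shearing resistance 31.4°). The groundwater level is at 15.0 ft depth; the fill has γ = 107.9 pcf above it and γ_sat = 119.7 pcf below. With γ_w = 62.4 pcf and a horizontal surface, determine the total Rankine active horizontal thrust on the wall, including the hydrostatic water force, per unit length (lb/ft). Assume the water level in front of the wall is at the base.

K_a = tan²(45° − φ/2) = 0.3149.
γ' = 119.7 − 62.4 = 57.30 pcf. Depth below WT = 11.8 ft.
σ'_h at WT = K_a γ d_w = 509.7 psf; at base = 509.7 + K_a γ' × 11.8 = 722.6 psf.
P₁ (0–15.0 ft) = ½×509.7×15.0 = 3823. P₂ (15.0–26.8 ft) = ½(509.7+722.6)×11.8 = 7271.
P_w = ½ γ_w h₂² = 0.5×62.4×11.8² = 4344. Total = 3823+7271+4344 = 15440 lb/ft.

15400 lb/ft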